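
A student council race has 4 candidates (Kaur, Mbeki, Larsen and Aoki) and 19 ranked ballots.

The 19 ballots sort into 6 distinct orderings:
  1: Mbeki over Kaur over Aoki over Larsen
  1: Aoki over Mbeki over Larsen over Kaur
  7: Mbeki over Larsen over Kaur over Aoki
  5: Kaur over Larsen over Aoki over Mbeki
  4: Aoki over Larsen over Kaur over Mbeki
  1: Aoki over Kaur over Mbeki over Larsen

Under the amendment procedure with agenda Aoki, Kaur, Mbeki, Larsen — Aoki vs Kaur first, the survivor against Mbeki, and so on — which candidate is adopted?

Round 1: Aoki vs Kaur — 6–13, Kaur advances.
Round 2: Kaur vs Mbeki — 10–9, Kaur advances.
Round 3: Kaur vs Larsen — 7–12, Larsen advances.
The agenda winner is Larsen.

Larsen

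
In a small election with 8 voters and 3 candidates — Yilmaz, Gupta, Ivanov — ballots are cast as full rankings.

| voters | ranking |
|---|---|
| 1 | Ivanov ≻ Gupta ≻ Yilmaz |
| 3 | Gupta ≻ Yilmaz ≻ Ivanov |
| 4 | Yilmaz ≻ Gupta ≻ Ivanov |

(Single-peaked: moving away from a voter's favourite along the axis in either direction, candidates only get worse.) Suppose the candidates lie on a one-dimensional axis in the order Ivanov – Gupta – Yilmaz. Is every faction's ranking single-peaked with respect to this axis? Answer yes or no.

yes

Axis positions: Ivanov=1, Gupta=2, Yilmaz=3.
Faction 1 (peak Ivanov at position 1): ranking walks positions 1-2-3, expanding outward from the peak — single-peaked.
Faction 2 (peak Gupta at position 2): ranking walks positions 2-3-1, expanding outward from the peak — single-peaked.
Faction 3 (peak Yilmaz at position 3): ranking walks positions 3-2-1, expanding outward from the peak — single-peaked.
Every ranking is single-peaked on this axis.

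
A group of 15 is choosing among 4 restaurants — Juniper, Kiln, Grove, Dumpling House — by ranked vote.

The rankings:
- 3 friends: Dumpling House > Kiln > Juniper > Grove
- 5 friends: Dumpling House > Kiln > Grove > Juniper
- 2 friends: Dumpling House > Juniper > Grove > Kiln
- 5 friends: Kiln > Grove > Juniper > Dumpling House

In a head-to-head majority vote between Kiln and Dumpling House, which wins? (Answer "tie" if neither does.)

Ballots ranking Kiln above Dumpling House: 5.
Ballots ranking Dumpling House above Kiln: 15 − 5 = 10.
Dumpling House wins the head-to-head 10–5.

Dumpling House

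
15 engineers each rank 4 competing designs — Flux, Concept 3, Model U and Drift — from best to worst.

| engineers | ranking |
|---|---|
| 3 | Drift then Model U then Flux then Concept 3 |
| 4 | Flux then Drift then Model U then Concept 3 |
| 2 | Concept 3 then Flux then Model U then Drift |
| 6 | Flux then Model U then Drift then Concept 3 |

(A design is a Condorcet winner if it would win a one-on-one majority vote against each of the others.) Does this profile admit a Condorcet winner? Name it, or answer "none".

Flux

Check each pair by majority over 15 ballots:
Flux vs Concept 3: Flux, 13–2.
Flux–Model U: Flux 12–3.
Flux vs Drift: Flux wins 12–3.
Concept 3–Model U: Model U 13–2.
Concept 3 vs Drift: Drift wins 13–2.
Model U vs Drift: Model U, 8–7.
Only Flux has no losses; Flux is the Condorcet winner.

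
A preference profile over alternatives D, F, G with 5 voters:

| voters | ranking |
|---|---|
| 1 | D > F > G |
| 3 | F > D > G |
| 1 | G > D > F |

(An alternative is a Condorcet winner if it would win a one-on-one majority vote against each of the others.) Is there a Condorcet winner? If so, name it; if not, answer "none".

Head-to-head results (5 voters):
D vs F: 1+1 = 2 for D, 3 for F — F by 3–2.
D vs G: D preferred on 1+3 = 4 ballots; D wins 4–1.
F vs G: F preferred on 1+3 = 4 ballots; F wins 4–1.
Only F has no losses; F is the Condorcet winner.

F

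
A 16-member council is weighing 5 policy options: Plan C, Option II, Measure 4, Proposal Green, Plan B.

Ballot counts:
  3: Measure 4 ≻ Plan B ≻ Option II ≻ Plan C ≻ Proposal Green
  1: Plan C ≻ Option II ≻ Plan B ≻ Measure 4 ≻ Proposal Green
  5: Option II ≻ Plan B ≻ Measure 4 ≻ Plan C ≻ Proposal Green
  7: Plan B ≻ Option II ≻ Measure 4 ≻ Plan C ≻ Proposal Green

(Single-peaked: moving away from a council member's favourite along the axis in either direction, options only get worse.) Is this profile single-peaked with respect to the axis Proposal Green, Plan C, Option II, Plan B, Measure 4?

yes

Axis positions: Proposal Green=1, Plan C=2, Option II=3, Plan B=4, Measure 4=5.
Type 1 (peak Measure 4 at position 5): ranking walks positions 5-4-3-2-1, expanding outward from the peak — single-peaked.
Type 2 (peak Plan C at position 2): ranking walks positions 2-3-4-5-1, expanding outward from the peak — single-peaked.
Type 3 (peak Option II at position 3): ranking walks positions 3-4-5-2-1, expanding outward from the peak — single-peaked.
Type 4 (peak Plan B at position 4): ranking walks positions 4-3-5-2-1, expanding outward from the peak — single-peaked.
Every ranking is single-peaked on this axis.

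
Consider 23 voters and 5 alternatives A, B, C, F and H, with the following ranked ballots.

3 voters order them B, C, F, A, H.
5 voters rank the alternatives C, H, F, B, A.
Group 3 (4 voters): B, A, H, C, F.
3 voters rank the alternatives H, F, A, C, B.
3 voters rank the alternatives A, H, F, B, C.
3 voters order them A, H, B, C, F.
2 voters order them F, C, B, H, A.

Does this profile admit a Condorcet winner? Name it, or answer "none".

Check each pair by majority over 23 ballots:
A vs B: B, 14–9.
A vs C: A, 13–10.
A vs F: F wins 13–10.
A–H: A 13–10.
B vs C: B wins 13–10.
B vs F: F, 13–10.
B vs H: H, 14–9.
C vs F: C wins 15–8.
C vs H: H wins 13–10.
F vs H: H wins 18–5.
No alternative is unbeaten: A loses to B; B loses to F; C loses to A; F loses to C; H loses to A. In particular A → C → F → A is a majority cycle — no Condorcet winner exists.

none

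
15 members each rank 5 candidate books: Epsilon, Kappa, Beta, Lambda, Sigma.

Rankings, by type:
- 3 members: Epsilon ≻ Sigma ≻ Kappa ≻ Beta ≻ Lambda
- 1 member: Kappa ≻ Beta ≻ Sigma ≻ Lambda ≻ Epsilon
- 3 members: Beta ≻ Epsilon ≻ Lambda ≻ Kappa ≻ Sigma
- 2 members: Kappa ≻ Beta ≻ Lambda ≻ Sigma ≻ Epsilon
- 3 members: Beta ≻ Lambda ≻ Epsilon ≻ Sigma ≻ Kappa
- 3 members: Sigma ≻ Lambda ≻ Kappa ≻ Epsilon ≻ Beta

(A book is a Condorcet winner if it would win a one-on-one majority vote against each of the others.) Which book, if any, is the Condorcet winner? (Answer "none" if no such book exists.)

Head-to-head results (15 members):
Epsilon vs Kappa: Epsilon, 9–6.
Epsilon vs Beta: Beta wins 9–6.
Epsilon vs Lambda: Lambda wins 9–6.
Epsilon vs Sigma: Epsilon wins 9–6.
Kappa vs Beta: Kappa, 9–6.
Kappa vs Lambda: Lambda, 9–6.
Kappa vs Sigma: Sigma wins 9–6.
Beta vs Lambda: Beta, 12–3.
Beta vs Sigma: Beta, 9–6.
Lambda vs Sigma: Lambda wins 8–7.
Each book drops at least one matchup (Epsilon loses to Beta; Kappa loses to Epsilon; Beta loses to Kappa; Lambda loses to Beta; Sigma loses to Epsilon); the cycle Epsilon → Kappa → Beta → Epsilon rules out a Condorcet winner.

none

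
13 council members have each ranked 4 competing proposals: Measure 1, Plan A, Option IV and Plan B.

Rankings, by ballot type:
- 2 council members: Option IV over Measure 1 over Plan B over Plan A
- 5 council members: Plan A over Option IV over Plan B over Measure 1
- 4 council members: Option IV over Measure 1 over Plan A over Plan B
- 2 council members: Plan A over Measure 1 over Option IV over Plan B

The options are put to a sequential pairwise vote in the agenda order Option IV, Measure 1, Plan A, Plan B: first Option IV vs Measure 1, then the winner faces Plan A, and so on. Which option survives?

Plan A

Round 1: Option IV vs Measure 1 — 11–2, Option IV advances.
Round 2: Option IV vs Plan A — 6–7, Plan A advances.
Round 3: Plan A vs Plan B — 11–2, Plan A advances.
The agenda winner is Plan A.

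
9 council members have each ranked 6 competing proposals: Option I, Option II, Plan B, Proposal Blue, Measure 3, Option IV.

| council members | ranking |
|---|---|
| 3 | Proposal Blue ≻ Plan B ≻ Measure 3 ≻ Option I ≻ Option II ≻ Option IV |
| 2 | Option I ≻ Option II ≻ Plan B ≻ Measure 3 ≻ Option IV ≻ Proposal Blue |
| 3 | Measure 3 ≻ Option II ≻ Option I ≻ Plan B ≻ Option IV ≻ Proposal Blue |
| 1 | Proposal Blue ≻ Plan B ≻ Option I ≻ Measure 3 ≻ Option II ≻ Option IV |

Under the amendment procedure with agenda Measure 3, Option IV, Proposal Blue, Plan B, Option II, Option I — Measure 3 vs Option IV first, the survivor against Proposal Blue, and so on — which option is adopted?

Option I

Round 1: Measure 3 vs Option IV — 9–0, Measure 3 advances.
Round 2: Measure 3 vs Proposal Blue — 5–4, Measure 3 advances.
Round 3: Measure 3 vs Plan B — 3–6, Plan B advances.
Round 4: Plan B vs Option II — 4–5, Option II advances.
Round 5: Option II vs Option I — 3–6, Option I advances.
Option I survives the agenda.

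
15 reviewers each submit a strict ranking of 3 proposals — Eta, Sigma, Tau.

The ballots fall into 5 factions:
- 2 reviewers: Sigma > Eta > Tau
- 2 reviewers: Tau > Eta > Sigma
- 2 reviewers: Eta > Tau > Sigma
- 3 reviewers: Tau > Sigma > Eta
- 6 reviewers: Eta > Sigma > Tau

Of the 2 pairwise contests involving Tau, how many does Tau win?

Tau against each rival (15 reviewers):
Tau vs Eta: Eta wins 10–5.
Tau vs Sigma: Sigma, 8–7.
Tau beats no one; loses to Eta, Sigma — 0 pairwise wins.

0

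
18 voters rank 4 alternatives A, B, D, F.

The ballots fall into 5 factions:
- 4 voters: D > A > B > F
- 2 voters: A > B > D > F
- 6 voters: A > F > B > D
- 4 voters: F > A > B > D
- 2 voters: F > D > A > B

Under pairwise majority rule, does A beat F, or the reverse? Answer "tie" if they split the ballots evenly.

A

Ballots ranking A above F: 4 + 2 + 6 = 12.
Ballots ranking F above A: 18 − 12 = 6.
A wins the head-to-head 12–6.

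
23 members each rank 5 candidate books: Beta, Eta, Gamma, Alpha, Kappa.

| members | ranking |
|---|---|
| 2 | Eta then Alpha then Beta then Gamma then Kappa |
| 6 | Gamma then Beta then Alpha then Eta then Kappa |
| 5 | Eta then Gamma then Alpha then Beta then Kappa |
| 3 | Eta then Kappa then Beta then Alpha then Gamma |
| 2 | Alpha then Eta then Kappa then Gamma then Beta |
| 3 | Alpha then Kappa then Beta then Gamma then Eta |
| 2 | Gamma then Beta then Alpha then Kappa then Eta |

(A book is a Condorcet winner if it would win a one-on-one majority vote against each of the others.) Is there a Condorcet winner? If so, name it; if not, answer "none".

none

Head-to-head results (23 members):
Beta–Eta: Eta 12–11.
Beta–Gamma: Gamma 15–8.
Beta vs Alpha: Beta is ranked higher on 6+3+2 = 11 ballots, Alpha on 12. Alpha wins 12–11.
Beta vs Kappa: Beta wins 15–8.
Eta vs Gamma: 2+5+3+2 = 12 for Eta, 11 for Gamma — Eta by 12–11.
Eta vs Alpha: Eta preferred on 2+5+3 = 10 ballots; Alpha wins 13–10.
Eta vs Kappa: Eta wins 18–5.
Gamma vs Alpha: Gamma is ranked higher on 6+5+2 = 13 ballots, Alpha on 10. Gamma wins 13–10.
Gamma vs Kappa: Gamma wins 15–8.
Alpha vs Kappa: 20 to 3, Alpha.
Each book drops at least one matchup (Beta loses to Eta; Eta loses to Alpha; Gamma loses to Eta; Alpha loses to Gamma; Kappa loses to Beta); the cycle Eta → Gamma → Alpha → Eta rules out a Condorcet winner.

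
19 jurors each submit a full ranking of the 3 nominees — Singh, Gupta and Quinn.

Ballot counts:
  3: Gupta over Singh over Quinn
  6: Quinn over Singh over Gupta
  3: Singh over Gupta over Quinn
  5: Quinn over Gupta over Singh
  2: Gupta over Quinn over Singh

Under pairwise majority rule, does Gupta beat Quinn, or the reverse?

Quinn

Ballots ranking Gupta above Quinn: 3 + 3 + 2 = 8.
Ballots ranking Quinn above Gupta: 19 − 8 = 11.
Quinn wins the head-to-head 11–8.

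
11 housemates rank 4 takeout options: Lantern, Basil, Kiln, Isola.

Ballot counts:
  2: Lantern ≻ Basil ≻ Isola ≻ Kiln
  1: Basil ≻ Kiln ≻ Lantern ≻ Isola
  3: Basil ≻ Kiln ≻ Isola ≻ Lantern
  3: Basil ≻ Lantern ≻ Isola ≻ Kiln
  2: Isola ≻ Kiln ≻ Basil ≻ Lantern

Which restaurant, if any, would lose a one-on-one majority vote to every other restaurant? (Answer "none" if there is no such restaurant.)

none

Pairwise majorities:
Lantern vs Basil: Basil wins 9–2.
Lantern vs Kiln: Kiln wins 6–5.
Lantern–Isola: Lantern 6–5.
Basil vs Kiln: Basil, 9–2.
Basil vs Isola: 9 to 2, Basil.
Kiln vs Isola: Isola wins 7–4.
Every restaurant wins at least one matchup (Lantern beats Isola; Basil beats Lantern; Kiln beats Lantern; Isola beats Kiln), so there is no Condorcet loser.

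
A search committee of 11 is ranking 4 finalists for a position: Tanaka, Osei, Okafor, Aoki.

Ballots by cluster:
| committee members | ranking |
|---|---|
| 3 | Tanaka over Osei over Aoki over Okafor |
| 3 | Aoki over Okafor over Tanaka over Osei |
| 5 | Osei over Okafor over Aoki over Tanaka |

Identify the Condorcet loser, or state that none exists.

Pairwise majorities:
Tanaka vs Osei: 6 to 5, Tanaka.
Tanaka–Okafor: Okafor 8–3.
Tanaka vs Aoki: Aoki wins 8–3.
Osei vs Okafor: Osei wins 8–3.
Osei–Aoki: Osei 8–3.
Okafor vs Aoki: 5 for Okafor, 6 for Aoki — Aoki by 6–5.
No candidate is winless: Tanaka beats Osei; Osei beats Okafor; Okafor beats Tanaka; Aoki beats Tanaka. There is no Condorcet loser.

none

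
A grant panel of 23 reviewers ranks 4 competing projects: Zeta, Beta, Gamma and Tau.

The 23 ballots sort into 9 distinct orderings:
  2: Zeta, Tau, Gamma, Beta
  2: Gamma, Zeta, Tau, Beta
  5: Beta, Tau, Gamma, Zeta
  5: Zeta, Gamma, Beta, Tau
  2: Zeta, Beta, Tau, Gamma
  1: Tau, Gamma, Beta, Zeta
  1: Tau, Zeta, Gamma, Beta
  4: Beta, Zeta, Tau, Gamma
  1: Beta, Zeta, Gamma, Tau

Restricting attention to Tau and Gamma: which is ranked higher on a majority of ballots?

Tau

Ballots ranking Tau above Gamma: 2 + 5 + 2 + 1 + 1 + 4 = 15.
Ballots ranking Gamma above Tau: 23 − 15 = 8.
Tau wins the head-to-head 15–8.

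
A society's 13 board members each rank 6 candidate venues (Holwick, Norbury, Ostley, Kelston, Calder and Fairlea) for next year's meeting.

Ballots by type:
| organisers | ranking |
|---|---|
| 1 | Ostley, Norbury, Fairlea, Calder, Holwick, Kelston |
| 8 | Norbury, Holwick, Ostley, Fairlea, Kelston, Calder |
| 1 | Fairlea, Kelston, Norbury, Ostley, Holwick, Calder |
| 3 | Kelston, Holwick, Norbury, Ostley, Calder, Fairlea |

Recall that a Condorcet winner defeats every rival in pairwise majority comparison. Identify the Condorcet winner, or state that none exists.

Norbury

Check each pair by majority over 13 ballots:
Holwick vs Norbury: Norbury wins 10–3.
Holwick vs Ostley: 11 to 2, Holwick.
Holwick vs Kelston: Holwick wins 9–4.
Holwick–Calder: Holwick 12–1.
Holwick vs Fairlea: 8+3 = 11 for Holwick, 2 for Fairlea — Holwick by 11–2.
Norbury vs Ostley: Norbury, 12–1.
Norbury vs Kelston: Norbury preferred on 1+8 = 9 ballots; Norbury wins 9–4.
Norbury vs Calder: 1+8+1+3 = 13 for Norbury, 0 for Calder — Norbury by 13–0.
Norbury vs Fairlea: Norbury wins 12–1.
Ostley vs Kelston: Ostley is ranked higher on 1+8 = 9 ballots, Kelston on 4. Ostley wins 9–4.
Ostley vs Calder: Ostley wins 13–0.
Ostley vs Fairlea: 1+8+3 = 12 for Ostley, 1 for Fairlea — Ostley by 12–1.
Kelston vs Calder: Kelston preferred on 8+1+3 = 12 ballots; Kelston wins 12–1.
Kelston vs Fairlea: Fairlea, 10–3.
Calder vs Fairlea: 3 for Calder, 10 for Fairlea — Fairlea by 10–3.
Norbury defeats every rival head-to-head and is the Condorcet winner.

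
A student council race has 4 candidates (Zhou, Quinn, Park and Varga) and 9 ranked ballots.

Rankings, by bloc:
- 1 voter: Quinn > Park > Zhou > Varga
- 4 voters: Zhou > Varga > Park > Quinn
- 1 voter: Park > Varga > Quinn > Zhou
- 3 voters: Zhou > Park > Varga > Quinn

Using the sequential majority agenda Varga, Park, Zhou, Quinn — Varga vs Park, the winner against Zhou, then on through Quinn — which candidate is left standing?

Zhou

Round 1: Varga vs Park — 4–5, Park advances.
Round 2: Park vs Zhou — 2–7, Zhou advances.
Round 3: Zhou vs Quinn — 7–2, Zhou advances.
Zhou survives the agenda.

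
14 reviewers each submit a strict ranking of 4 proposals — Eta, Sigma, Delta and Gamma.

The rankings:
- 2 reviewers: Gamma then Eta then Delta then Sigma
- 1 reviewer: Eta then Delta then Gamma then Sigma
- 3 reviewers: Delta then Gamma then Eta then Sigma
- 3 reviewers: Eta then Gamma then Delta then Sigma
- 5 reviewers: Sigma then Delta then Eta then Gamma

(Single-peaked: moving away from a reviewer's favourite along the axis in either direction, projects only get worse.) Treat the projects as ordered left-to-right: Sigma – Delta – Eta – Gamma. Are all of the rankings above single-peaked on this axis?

Axis positions: Sigma=1, Delta=2, Eta=3, Gamma=4.
Cluster 1 (peak Gamma at position 4): ranking walks positions 4-3-2-1, expanding outward from the peak — single-peaked.
Cluster 2 (peak Eta at position 3): ranking walks positions 3-2-4-1, expanding outward from the peak — single-peaked.
Cluster 3: ranking walks positions 2-4-3-1; Gamma is ranked above Eta even though Eta lies between Gamma and the peak Delta on the axis — preferences dip and rise again. Not single-peaked.
Cluster 4 (peak Eta at position 3): ranking walks positions 3-4-2-1, expanding outward from the peak — single-peaked.
Cluster 5 (peak Sigma at position 1): ranking walks positions 1-2-3-4, expanding outward from the peak — single-peaked.
Cluster 3 violates single-peakedness, so the profile is not single-peaked on this axis.

no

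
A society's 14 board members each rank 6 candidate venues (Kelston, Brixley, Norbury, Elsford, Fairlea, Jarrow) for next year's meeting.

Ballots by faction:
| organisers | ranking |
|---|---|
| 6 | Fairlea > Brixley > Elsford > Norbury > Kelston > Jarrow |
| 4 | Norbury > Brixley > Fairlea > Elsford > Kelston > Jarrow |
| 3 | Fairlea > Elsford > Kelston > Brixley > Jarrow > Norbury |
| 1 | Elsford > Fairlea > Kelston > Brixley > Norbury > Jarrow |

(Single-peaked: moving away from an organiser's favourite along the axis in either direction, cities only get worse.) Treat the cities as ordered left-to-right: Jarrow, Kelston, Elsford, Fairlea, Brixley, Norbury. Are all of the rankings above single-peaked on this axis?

Axis positions: Jarrow=1, Kelston=2, Elsford=3, Fairlea=4, Brixley=5, Norbury=6.
Faction 1 (peak Fairlea at position 4): ranking walks positions 4-5-3-6-2-1, expanding outward from the peak — single-peaked.
Faction 2 (peak Norbury at position 6): ranking walks positions 6-5-4-3-2-1, expanding outward from the peak — single-peaked.
Faction 3 (peak Fairlea at position 4): ranking walks positions 4-3-2-5-1-6, expanding outward from the peak — single-peaked.
Faction 4 (peak Elsford at position 3): ranking walks positions 3-4-2-5-6-1, expanding outward from the peak — single-peaked.
Every ranking is single-peaked on this axis.

yes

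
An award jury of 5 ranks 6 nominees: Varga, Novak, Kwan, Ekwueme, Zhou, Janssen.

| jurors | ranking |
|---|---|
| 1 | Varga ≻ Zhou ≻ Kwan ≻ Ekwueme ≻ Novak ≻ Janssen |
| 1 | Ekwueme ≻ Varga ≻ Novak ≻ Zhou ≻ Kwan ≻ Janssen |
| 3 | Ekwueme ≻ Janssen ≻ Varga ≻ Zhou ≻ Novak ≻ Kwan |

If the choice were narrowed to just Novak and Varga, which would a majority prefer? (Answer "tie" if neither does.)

No ballot ranks Novak above Varga: 0.
Ballots ranking Varga above Novak: 5 − 0 = 5.
Varga wins the head-to-head 5–0.

Varga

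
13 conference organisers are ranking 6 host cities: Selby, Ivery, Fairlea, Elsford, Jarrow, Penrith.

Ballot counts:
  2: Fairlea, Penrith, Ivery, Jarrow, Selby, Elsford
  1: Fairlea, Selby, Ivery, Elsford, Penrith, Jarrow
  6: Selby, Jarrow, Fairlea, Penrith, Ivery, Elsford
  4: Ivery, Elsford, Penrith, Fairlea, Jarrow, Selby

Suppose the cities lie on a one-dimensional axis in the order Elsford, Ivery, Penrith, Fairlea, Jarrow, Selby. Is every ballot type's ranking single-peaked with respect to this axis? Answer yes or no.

Axis positions: Elsford=1, Ivery=2, Penrith=3, Fairlea=4, Jarrow=5, Selby=6.
Ballot type 1 (peak Fairlea at position 4): ranking walks positions 4-3-2-5-6-1, expanding outward from the peak — single-peaked.
Ballot type 2: ranking walks positions 4-6-2-1-3-5; Selby is ranked above Jarrow even though Jarrow lies between Selby and the peak Fairlea on the axis — preferences dip and rise again. Not single-peaked.
Ballot type 3 (peak Selby at position 6): ranking walks positions 6-5-4-3-2-1, expanding outward from the peak — single-peaked.
Ballot type 4 (peak Ivery at position 2): ranking walks positions 2-1-3-4-5-6, expanding outward from the peak — single-peaked.
Ballot type 2 violates single-peakedness, so the profile is not single-peaked on this axis.

no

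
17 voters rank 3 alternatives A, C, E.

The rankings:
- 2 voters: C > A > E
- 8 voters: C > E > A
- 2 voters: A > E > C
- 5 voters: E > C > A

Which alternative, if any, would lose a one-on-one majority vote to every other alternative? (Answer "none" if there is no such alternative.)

Head-to-head results (17 voters):
A vs C: C wins 15–2.
A vs E: 2+2 = 4 for A, 13 for E — E by 13–4.
C–E: C 10–7.
A is beaten in every head-to-head and is the Condorcet loser.

A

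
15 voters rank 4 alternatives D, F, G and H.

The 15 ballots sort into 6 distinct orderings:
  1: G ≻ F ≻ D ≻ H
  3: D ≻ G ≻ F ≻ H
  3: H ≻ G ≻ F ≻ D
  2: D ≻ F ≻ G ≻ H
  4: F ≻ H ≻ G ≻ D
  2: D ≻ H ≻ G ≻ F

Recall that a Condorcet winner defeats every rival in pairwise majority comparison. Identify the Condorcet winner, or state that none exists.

Pairwise majorities:
D vs F: F wins 8–7.
D vs G: G, 8–7.
D–H: D 8–7.
F–G: G 9–6.
F–H: F 10–5.
G vs H: H, 9–6.
Each alternative drops at least one matchup (D loses to F; F loses to G; G loses to H; H loses to D); the cycle D > H > G > D rules out a Condorcet winner.

none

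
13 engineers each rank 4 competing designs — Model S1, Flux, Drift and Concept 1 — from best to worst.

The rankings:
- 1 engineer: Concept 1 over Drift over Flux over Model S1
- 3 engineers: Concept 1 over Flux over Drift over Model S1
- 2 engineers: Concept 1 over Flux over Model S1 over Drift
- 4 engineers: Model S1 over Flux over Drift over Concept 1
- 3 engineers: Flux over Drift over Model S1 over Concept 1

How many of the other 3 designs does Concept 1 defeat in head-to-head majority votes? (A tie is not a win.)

Concept 1 against each rival (13 engineers):
Concept 1 vs Model S1: Model S1 wins 7–6.
Concept 1 vs Flux: Concept 1 is ranked higher on 1+3+2 = 6 ballots, Flux on 7. Flux wins 7–6.
Concept 1 vs Drift: Concept 1 is ranked higher on 1+3+2 = 6 ballots, Drift on 7. Drift wins 7–6.
Concept 1 beats no one; loses to Model S1, Flux, Drift — 0 pairwise wins.

0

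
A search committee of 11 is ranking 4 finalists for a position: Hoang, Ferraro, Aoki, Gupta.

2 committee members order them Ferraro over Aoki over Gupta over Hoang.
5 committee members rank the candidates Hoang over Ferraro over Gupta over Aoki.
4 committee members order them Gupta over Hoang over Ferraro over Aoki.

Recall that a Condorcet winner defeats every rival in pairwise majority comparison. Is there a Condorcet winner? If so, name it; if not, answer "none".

none

Pairwise majorities:
Hoang–Ferraro: Hoang 9–2.
Hoang vs Aoki: Hoang, 9–2.
Hoang vs Gupta: Gupta, 6–5.
Ferraro–Aoki: Ferraro 11–0.
Ferraro–Gupta: Ferraro 7–4.
Aoki vs Gupta: Gupta, 9–2.
Every candidate loses at least once (Hoang loses to Gupta; Ferraro loses to Hoang; Aoki loses to Hoang; Gupta loses to Ferraro). The majority relation contains the cycle Hoang → Ferraro → Gupta → Hoang, so there is no Condorcet winner.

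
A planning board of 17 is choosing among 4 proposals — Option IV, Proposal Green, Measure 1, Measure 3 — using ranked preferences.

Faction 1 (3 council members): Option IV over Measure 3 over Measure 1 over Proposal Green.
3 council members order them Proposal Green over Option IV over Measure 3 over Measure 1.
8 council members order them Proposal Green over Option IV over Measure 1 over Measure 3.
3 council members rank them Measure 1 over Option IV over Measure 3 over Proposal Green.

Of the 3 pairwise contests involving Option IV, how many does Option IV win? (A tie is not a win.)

Option IV against each rival (17 council members):
Option IV vs Proposal Green: Proposal Green wins 11–6.
Option IV vs Measure 1: Option IV preferred on 3+3+8 = 14 ballots; Option IV wins 14–3.
Option IV vs Measure 3: Option IV wins 17–0.
Option IV beats Measure 1, Measure 3; loses to Proposal Green — 2 pairwise wins.

2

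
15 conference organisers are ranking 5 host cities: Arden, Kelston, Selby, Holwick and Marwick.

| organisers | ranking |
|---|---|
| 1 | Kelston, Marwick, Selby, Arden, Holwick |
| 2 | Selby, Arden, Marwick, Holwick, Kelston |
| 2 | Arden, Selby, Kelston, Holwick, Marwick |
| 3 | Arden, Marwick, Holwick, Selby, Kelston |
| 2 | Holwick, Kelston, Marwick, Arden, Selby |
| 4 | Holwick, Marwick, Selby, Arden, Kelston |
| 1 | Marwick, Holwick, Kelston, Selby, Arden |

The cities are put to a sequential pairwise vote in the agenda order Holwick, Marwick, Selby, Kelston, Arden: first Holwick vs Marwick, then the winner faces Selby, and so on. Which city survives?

Round 1: Holwick vs Marwick — 8–7, Holwick advances.
Round 2: Holwick vs Selby — 10–5, Holwick advances.
Round 3: Holwick vs Kelston — 12–3, Holwick advances.
Round 4: Holwick vs Arden — 7–8, Arden advances.
The agenda winner is Arden.

Arden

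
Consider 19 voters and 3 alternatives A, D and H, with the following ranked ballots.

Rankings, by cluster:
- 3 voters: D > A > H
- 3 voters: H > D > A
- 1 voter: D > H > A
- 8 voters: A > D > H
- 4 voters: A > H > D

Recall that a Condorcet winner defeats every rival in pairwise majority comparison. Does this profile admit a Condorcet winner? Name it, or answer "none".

A

Pairwise majorities:
A vs D: A wins 12–7.
A–H: A 15–4.
D–H: D 12–7.
Only A has no losses; A is the Condorcet winner.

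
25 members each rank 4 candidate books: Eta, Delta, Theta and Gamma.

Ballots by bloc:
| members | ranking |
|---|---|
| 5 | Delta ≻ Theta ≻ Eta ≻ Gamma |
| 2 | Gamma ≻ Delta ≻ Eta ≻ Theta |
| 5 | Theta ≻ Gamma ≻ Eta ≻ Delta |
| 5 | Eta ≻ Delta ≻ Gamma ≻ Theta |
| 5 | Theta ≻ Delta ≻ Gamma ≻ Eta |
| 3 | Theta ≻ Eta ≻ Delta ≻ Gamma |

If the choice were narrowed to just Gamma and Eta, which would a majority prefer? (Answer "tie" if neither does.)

Eta

Ballots ranking Gamma above Eta: 2 + 5 + 5 = 12.
Ballots ranking Eta above Gamma: 25 − 12 = 13.
Eta wins the head-to-head 13–12.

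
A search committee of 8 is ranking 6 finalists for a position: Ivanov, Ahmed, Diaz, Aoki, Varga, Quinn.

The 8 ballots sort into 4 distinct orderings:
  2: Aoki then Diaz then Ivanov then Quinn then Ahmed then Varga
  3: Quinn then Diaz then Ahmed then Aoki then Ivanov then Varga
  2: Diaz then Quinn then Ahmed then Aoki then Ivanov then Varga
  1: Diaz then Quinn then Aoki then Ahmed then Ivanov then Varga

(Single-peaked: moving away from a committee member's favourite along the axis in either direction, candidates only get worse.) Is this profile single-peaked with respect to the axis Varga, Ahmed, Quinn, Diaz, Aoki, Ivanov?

yes

Axis positions: Varga=1, Ahmed=2, Quinn=3, Diaz=4, Aoki=5, Ivanov=6.
Type 1 (peak Aoki at position 5): ranking walks positions 5-4-6-3-2-1, expanding outward from the peak — single-peaked.
Type 2 (peak Quinn at position 3): ranking walks positions 3-4-2-5-6-1, expanding outward from the peak — single-peaked.
Type 3 (peak Diaz at position 4): ranking walks positions 4-3-2-5-6-1, expanding outward from the peak — single-peaked.
Type 4 (peak Diaz at position 4): ranking walks positions 4-3-5-2-6-1, expanding outward from the peak — single-peaked.
Every ranking is single-peaked on this axis.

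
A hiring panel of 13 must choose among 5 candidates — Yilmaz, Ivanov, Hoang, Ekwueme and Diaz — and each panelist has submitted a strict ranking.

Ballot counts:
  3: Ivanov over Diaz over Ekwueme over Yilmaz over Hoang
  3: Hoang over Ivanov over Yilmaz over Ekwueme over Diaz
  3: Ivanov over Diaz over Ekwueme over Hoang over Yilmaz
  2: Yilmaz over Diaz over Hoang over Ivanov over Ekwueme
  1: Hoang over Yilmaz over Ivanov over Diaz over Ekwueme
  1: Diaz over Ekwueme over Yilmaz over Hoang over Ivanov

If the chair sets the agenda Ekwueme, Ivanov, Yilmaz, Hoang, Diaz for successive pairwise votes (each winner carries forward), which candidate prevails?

Diaz

Round 1: Ekwueme vs Ivanov — 1–12, Ivanov advances.
Round 2: Ivanov vs Yilmaz — 9–4, Ivanov advances.
Round 3: Ivanov vs Hoang — 6–7, Hoang advances.
Round 4: Hoang vs Diaz — 4–9, Diaz advances.
Diaz survives the agenda.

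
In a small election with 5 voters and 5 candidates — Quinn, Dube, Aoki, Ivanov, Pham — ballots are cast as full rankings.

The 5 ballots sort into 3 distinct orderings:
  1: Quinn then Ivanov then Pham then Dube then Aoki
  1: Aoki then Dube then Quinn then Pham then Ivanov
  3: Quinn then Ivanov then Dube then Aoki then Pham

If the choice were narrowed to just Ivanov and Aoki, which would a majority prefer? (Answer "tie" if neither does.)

Ballots ranking Ivanov above Aoki: 1 + 3 = 4.
Ballots ranking Aoki above Ivanov: 5 − 4 = 1.
Ivanov wins the head-to-head 4–1.

Ivanov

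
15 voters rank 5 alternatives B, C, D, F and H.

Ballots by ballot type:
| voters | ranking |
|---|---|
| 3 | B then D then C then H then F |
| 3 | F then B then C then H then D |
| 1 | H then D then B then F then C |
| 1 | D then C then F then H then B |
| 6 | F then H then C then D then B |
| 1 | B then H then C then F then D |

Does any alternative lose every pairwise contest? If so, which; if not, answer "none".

Pairwise majorities:
B vs C: B is ranked higher on 3+3+1+1 = 8 ballots, C on 7. B wins 8–7.
B vs D: D, 8–7.
B vs F: 5 to 10, F.
B vs H: H wins 8–7.
C vs D: C, 10–5.
C vs F: C preferred on 3+1+1 = 5 ballots; F wins 10–5.
C–H: H 8–7.
D vs F: F, 10–5.
D vs H: 4 to 11, H.
F vs H: F preferred on 3+1+6 = 10 ballots; F wins 10–5.
No alternative is winless: B beats C; C beats D; D beats B; F beats B; H beats B. There is no Condorcet loser.

none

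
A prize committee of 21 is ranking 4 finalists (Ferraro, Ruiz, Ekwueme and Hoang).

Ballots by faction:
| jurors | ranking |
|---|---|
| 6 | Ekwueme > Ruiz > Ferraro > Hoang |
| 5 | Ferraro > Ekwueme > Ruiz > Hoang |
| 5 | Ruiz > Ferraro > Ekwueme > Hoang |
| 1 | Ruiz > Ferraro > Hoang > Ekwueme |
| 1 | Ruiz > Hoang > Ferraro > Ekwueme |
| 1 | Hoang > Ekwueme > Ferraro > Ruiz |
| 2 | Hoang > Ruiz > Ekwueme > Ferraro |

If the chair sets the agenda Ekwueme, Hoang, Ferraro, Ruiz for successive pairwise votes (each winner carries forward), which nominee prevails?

Ruiz

Round 1: Ekwueme vs Hoang — 16–5, Ekwueme advances.
Round 2: Ekwueme vs Ferraro — 9–12, Ferraro advances.
Round 3: Ferraro vs Ruiz — 6–15, Ruiz advances.
Ruiz survives the agenda.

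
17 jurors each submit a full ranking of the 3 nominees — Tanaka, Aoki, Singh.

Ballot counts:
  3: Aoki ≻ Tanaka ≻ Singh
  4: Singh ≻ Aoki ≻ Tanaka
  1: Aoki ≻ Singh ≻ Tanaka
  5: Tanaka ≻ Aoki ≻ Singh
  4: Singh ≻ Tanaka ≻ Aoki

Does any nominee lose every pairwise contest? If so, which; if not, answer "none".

Head-to-head results (17 jurors):
Tanaka vs Aoki: 5+4 = 9 for Tanaka, 8 for Aoki — Tanaka by 9–8.
Tanaka vs Singh: Singh, 9–8.
Aoki vs Singh: Aoki is ranked higher on 3+1+5 = 9 ballots, Singh on 8. Aoki wins 9–8.
Every nominee wins at least one matchup (Tanaka beats Aoki; Aoki beats Singh; Singh beats Tanaka), so there is no Condorcet loser.

none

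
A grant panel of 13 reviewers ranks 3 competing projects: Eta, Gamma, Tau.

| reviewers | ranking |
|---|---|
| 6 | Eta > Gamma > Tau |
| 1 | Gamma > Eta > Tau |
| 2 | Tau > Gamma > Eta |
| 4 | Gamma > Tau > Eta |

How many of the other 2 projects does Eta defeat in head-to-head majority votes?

Eta against each rival (13 reviewers):
Eta vs Gamma: Gamma wins 7–6.
Eta–Tau: Eta 7–6.
Eta beats Tau; loses to Gamma — 1 pairwise win.

1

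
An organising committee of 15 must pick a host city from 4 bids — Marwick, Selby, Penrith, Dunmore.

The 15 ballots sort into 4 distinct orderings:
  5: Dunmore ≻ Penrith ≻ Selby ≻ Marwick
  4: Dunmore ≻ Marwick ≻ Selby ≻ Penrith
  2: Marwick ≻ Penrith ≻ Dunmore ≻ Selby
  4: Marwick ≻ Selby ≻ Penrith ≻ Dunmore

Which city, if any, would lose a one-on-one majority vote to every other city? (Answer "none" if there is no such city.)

Pairwise majorities:
Marwick vs Selby: Marwick wins 10–5.
Marwick–Penrith: Marwick 10–5.
Marwick vs Dunmore: Dunmore, 9–6.
Selby–Penrith: Selby 8–7.
Selby vs Dunmore: 4 for Selby, 11 for Dunmore — Dunmore by 11–4.
Penrith vs Dunmore: Penrith preferred on 2+4 = 6 ballots; Dunmore wins 9–6.
Only Penrith has no wins; Penrith is the Condorcet loser.

Penrith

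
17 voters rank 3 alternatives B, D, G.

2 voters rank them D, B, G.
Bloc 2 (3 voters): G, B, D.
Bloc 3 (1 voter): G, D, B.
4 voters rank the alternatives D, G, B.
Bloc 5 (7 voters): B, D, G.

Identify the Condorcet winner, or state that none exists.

Head-to-head results (17 voters):
B vs D: B, 10–7.
B vs G: B wins 9–8.
D vs G: D wins 13–4.
B wins every pairwise contest, so B is the Condorcet winner.

B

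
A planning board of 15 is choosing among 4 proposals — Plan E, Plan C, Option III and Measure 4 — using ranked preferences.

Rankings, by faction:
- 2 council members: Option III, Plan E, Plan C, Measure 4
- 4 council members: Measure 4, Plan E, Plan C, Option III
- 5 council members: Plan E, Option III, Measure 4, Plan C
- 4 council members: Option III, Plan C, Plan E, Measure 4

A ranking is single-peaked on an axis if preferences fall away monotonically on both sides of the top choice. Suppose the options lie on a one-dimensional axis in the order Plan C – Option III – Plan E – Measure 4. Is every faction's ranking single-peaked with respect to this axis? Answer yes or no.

no

Axis positions: Plan C=1, Option III=2, Plan E=3, Measure 4=4.
Faction 1 (peak Option III at position 2): ranking walks positions 2-3-1-4, expanding outward from the peak — single-peaked.
Faction 2: ranking walks positions 4-3-1-2; Plan C is ranked above Option III even though Option III lies between Plan C and the peak Measure 4 on the axis — preferences dip and rise again. Not single-peaked.
Faction 3 (peak Plan E at position 3): ranking walks positions 3-2-4-1, expanding outward from the peak — single-peaked.
Faction 4 (peak Option III at position 2): ranking walks positions 2-1-3-4, expanding outward from the peak — single-peaked.
Faction 2 violates single-peakedness, so the profile is not single-peaked on this axis.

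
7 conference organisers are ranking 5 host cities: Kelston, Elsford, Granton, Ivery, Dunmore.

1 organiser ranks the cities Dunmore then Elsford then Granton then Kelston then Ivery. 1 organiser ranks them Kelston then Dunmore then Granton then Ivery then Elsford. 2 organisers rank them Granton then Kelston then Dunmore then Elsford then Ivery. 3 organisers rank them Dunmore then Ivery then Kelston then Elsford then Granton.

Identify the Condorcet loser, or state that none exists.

Head-to-head results (7 organisers):
Kelston vs Elsford: Kelston wins 6–1.
Kelston vs Granton: Kelston wins 4–3.
Kelston vs Ivery: 4 to 3, Kelston.
Kelston vs Dunmore: Dunmore, 4–3.
Elsford vs Granton: Elsford wins 4–3.
Elsford vs Ivery: Ivery wins 4–3.
Elsford vs Dunmore: Dunmore wins 7–0.
Granton vs Ivery: 4 to 3, Granton.
Granton vs Dunmore: Dunmore wins 5–2.
Ivery vs Dunmore: 0 to 7, Dunmore.
Every city wins at least one matchup (Kelston beats Elsford; Elsford beats Granton; Granton beats Ivery; Ivery beats Elsford; Dunmore beats Kelston), so there is no Condorcet loser.

none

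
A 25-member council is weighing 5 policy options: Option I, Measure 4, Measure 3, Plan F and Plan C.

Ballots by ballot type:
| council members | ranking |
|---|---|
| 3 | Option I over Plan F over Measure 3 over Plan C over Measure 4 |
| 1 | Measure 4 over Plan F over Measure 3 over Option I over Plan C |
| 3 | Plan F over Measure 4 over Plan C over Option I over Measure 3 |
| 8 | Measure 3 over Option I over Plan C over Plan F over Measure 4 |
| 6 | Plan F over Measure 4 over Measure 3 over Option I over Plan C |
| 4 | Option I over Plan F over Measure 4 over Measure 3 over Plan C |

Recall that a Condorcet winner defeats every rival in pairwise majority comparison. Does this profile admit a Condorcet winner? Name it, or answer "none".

none

Check each pair by majority over 25 ballots:
Option I vs Measure 4: Option I wins 15–10.
Option I vs Measure 3: Measure 3 wins 15–10.
Option I–Plan F: Option I 15–10.
Option I vs Plan C: Option I wins 22–3.
Measure 4 vs Measure 3: Measure 4, 14–11.
Measure 4–Plan F: Plan F 24–1.
Measure 4 vs Plan C: Measure 4 wins 14–11.
Measure 3 vs Plan F: Plan F wins 17–8.
Measure 3–Plan C: Measure 3 22–3.
Plan F vs Plan C: Plan F, 17–8.
Each option drops at least one matchup (Option I loses to Measure 3; Measure 4 loses to Option I; Measure 3 loses to Measure 4; Plan F loses to Option I; Plan C loses to Option I); the cycle Option I > Measure 4 > Measure 3 > Option I rules out a Condorcet winner.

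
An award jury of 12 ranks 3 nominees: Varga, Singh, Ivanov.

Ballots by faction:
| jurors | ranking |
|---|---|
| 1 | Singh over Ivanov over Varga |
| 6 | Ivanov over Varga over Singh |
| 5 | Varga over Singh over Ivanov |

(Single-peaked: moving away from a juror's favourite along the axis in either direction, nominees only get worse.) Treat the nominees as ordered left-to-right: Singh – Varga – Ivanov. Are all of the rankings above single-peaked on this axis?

no

Axis positions: Singh=1, Varga=2, Ivanov=3.
Faction 1: ranking walks positions 1-3-2; Ivanov is ranked above Varga even though Varga lies between Ivanov and the peak Singh on the axis — preferences dip and rise again. Not single-peaked.
Faction 2 (peak Ivanov at position 3): ranking walks positions 3-2-1, expanding outward from the peak — single-peaked.
Faction 3 (peak Varga at position 2): ranking walks positions 2-1-3, expanding outward from the peak — single-peaked.
Faction 1 violates single-peakedness, so the profile is not single-peaked on this axis.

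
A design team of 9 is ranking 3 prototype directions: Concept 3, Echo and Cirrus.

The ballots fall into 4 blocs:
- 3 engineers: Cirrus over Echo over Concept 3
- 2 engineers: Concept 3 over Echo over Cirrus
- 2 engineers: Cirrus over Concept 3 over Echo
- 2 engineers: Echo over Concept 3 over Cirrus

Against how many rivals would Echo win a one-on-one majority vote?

Echo against each rival (9 engineers):
Echo vs Concept 3: Echo wins 5–4.
Echo vs Cirrus: Echo is ranked higher on 2+2 = 4 ballots, Cirrus on 5. Cirrus wins 5–4.
Echo beats Concept 3; loses to Cirrus — 1 pairwise win.

1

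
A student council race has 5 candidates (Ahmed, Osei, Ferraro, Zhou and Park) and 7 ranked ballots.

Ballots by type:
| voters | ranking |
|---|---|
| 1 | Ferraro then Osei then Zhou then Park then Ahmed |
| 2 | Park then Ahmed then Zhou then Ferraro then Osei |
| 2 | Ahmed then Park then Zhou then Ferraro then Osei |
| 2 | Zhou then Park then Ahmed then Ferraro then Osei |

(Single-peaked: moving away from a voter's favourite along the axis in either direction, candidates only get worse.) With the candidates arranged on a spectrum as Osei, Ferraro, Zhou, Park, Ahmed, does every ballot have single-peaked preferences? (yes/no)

yes

Axis positions: Osei=1, Ferraro=2, Zhou=3, Park=4, Ahmed=5.
Type 1 (peak Ferraro at position 2): ranking walks positions 2-1-3-4-5, expanding outward from the peak — single-peaked.
Type 2 (peak Park at position 4): ranking walks positions 4-5-3-2-1, expanding outward from the peak — single-peaked.
Type 3 (peak Ahmed at position 5): ranking walks positions 5-4-3-2-1, expanding outward from the peak — single-peaked.
Type 4 (peak Zhou at position 3): ranking walks positions 3-4-5-2-1, expanding outward from the peak — single-peaked.
Every ranking is single-peaked on this axis.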